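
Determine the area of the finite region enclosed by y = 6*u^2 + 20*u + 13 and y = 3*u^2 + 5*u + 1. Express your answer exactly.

Set the curves equal: 6*u^2 + 20*u + 13 = 3*u^2 + 5*u + 1, so 3*u^2 + 15*u + 12 = 0, which factors as 3*(u + 1)*(u + 4) = 0. The curves meet at u = -4, -1.
On [-4, -1], y = 3*u^2 + 5*u + 1 is on top; that piece has area ∫[-4,-1] (-(3*u^2 + 15*u + 12)) du = 27/2.

27/2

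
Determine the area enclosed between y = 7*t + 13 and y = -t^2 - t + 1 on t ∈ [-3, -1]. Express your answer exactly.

4

The difference (7*t + 13) - (-t^2 - t + 1) = t^2 + 8*t + 12 changes sign at t = -2 inside [-3, -1], so split the integral there.
∫[-3,-2] (t^2 + 8*t + 12) dt = -5/3; the area of that piece is 5/3.
∫[-2,-1] (t^2 + 8*t + 12) dt = 7/3.
Total area = 5/3 + 7/3 = 4.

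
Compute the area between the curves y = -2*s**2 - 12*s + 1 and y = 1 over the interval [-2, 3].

272/3

The difference (-2*s**2 - 12*s + 1) - (1) = -2*s**2 - 12*s changes sign at s = 0 inside [-2, 3], so split the integral there.
∫[-2,0] (-2*s**2 - 12*s) ds = 56/3.
∫[0,3] (-2*s**2 - 12*s) ds = -72; the area of that piece is 72.
Total area = 56/3 + 72 = 272/3.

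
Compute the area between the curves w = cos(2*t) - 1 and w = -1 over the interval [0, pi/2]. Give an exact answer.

The difference (cos(2*t) - 1) - (-1) = cos(2*t) changes sign at t = pi/4 inside [0, pi/2], so split the integral there.
∫[0,pi/4] (cos(2*t)) dt = 1/2.
∫[pi/4,pi/2] (cos(2*t)) dt = -1/2; the area of that piece is 1/2.
Total area = 1/2 + 1/2 = 1.

1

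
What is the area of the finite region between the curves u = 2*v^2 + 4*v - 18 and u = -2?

Both boundary curves give u as a function of v, so integrate with respect to v. Setting them equal: 2*v^2 + 4*v - 16 = 0, i.e. 2*(v - 2)*(v + 4) = 0, so they meet at v = -4, 2.
For v in [-4, 2], u = 2*v^2 + 4*v - 18 is on the left; area = ∫[-4,2] (-(2*v^2 + 4*v - 16)) dv = 72.

72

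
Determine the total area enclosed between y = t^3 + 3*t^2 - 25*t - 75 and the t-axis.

The curve meets the t-axis where t^3 + 3*t^2 - 25*t - 75 = 0, i.e. (t - 5)*(t + 3)*(t + 5) = 0, at t = -5, -3, 5.
On [-5, -3] the curve lies above the axis; ∫[-5,-3] (t^3 + 3*t^2 - 25*t - 75) dt = 12, giving area 12.
On [-3, 5] the curve lies below the axis; ∫[-3,5] (t^3 + 3*t^2 - 25*t - 75) dt = -512, giving area 512.
Total area = 12 + 512 = 524.

524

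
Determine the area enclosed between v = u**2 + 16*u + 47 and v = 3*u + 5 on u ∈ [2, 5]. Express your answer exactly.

603/2

On [2, 5], (u**2 + 16*u + 47) - (3*u + 5) = u**2 + 13*u + 42 is ≥ 0 throughout, so the area is a single integral of |u**2 + 13*u + 42|.
∫[2,5] (u**2 + 13*u + 42) du = 603/2.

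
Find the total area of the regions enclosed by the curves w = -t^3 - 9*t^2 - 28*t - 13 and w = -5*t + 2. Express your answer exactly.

Set the curves equal: -t^3 - 9*t^2 - 28*t - 13 = -5*t + 2, so -t^3 - 9*t^2 - 23*t - 15 = 0, which factors as -(t + 1)*(t + 3)*(t + 5) = 0. The curves meet at t = -5, -3, -1.
On [-5, -3], w = -5*t + 2 is on top; that piece has area ∫[-5,-3] (-(-t^3 - 9*t^2 - 23*t - 15)) dt = 4.
On [-3, -1], w = -t^3 - 9*t^2 - 28*t - 13 is on top; that piece has area ∫[-3,-1] (-t^3 - 9*t^2 - 23*t - 15) dt = 4.
Total enclosed area = 4 + 4 = 8.

8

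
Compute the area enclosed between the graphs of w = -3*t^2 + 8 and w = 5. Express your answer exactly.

Set the curves equal: -3*t^2 + 8 = 5, so -3*t^2 + 3 = 0, which factors as -3*(t - 1)*(t + 1) = 0. The curves meet at t = -1, 1.
On [-1, 1], w = -3*t^2 + 8 is on top; that piece has area ∫[-1,1] (-3*t^2 + 3) dt = 4.

4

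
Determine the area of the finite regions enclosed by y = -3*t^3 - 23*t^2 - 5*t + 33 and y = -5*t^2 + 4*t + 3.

243/2

Set the curves equal: -3*t^3 - 23*t^2 - 5*t + 33 = -5*t^2 + 4*t + 3, so -3*t^3 - 18*t^2 - 9*t + 30 = 0, which factors as -3*(t - 1)*(t + 2)*(t + 5) = 0. The curves meet at t = -5, -2, 1.
On [-5, -2], y = -5*t^2 + 4*t + 3 is on top; that piece has area ∫[-5,-2] (-(-3*t^3 - 18*t^2 - 9*t + 30)) dt = 243/4.
On [-2, 1], y = -3*t^3 - 23*t^2 - 5*t + 33 is on top; that piece has area ∫[-2,1] (-3*t^3 - 18*t^2 - 9*t + 30) dt = 243/4.
Total enclosed area = 243/4 + 243/4 = 243/2.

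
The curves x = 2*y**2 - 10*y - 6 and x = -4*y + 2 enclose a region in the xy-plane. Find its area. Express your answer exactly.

Both boundary curves give x as a function of y, so integrate with respect to y. Setting them equal: 2*y**2 - 6*y - 8 = 0, i.e. 2*(y - 4)*(y + 1) = 0, so they meet at y = -1, 4.
For y in [-1, 4], x = 2*y**2 - 10*y - 6 is on the left; area = ∫[-1,4] (-(2*y**2 - 6*y - 8)) dy = 125/3.

125/3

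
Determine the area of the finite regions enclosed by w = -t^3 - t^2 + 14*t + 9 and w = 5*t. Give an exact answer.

Set the curves equal: -t^3 - t^2 + 14*t + 9 = 5*t, so -t^3 - t^2 + 9*t + 9 = 0, which factors as -(t - 3)*(t + 1)*(t + 3) = 0. The curves meet at t = -3, -1, 3.
On [-3, -1], w = 5*t is on top; that piece has area ∫[-3,-1] (-(-t^3 - t^2 + 9*t + 9)) dt = 20/3.
On [-1, 3], w = -t^3 - t^2 + 14*t + 9 is on top; that piece has area ∫[-1,3] (-t^3 - t^2 + 9*t + 9) dt = 128/3.
Total enclosed area = 20/3 + 128/3 = 148/3.

148/3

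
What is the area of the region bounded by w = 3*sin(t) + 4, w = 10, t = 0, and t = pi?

-6 + 6*pi

On [0, pi], (3*sin(t) + 4) - (10) = 3*sin(t) - 6 is ≤ 0 throughout, so the area is a single integral of |3*sin(t) - 6|.
∫[0,pi] (3*sin(t) - 6) dt = 6 - 6*pi; the area of that piece is -6 + 6*pi.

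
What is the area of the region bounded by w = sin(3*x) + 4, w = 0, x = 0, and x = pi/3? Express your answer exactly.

2/3 + 4*pi/3

On [0, pi/3], (sin(3*x) + 4) - (0) = sin(3*x) + 4 is ≥ 0 throughout, so the area is a single integral of |sin(3*x) + 4|.
∫[0,pi/3] (sin(3*x) + 4) dx = 2/3 + 4*pi/3.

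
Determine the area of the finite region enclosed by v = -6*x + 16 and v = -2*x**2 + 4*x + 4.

1/3

Set the curves equal: -6*x + 16 = -2*x**2 + 4*x + 4, so 2*x**2 - 10*x + 12 = 0, which factors as 2*(x - 3)*(x - 2) = 0. The curves meet at x = 2, 3.
On [2, 3], v = -2*x**2 + 4*x + 4 is on top; that piece has area ∫[2,3] (-(2*x**2 - 10*x + 12)) dx = 1/3.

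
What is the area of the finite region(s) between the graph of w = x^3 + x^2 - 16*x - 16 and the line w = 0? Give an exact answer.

863/6

The curve meets the x-axis where x^3 + x^2 - 16*x - 16 = 0, i.e. (x - 4)*(x + 1)*(x + 4) = 0, at x = -4, -1, 4.
On [-4, -1] the curve lies above the axis; ∫[-4,-1] (x^3 + x^2 - 16*x - 16) dx = 117/4, giving area 117/4.
On [-1, 4] the curve lies below the axis; ∫[-1,4] (x^3 + x^2 - 16*x - 16) dx = -1375/12, giving area 1375/12.
Total area = 117/4 + 1375/12 = 863/6.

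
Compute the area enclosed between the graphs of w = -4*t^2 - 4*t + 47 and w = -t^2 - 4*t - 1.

256

Set the curves equal: -4*t^2 - 4*t + 47 = -t^2 - 4*t - 1, so -3*t^2 + 48 = 0, which factors as -3*(t - 4)*(t + 4) = 0. The curves meet at t = -4, 4.
On [-4, 4], w = -4*t^2 - 4*t + 47 is on top; that piece has area ∫[-4,4] (-3*t^2 + 48) dt = 256.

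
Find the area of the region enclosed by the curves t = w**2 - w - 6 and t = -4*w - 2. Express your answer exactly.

Both boundary curves give t as a function of w, so integrate with respect to w. Setting them equal: w**2 + 3*w - 4 = 0, i.e. (w - 1)*(w + 4) = 0, so they meet at w = -4, 1.
For w in [-4, 1], t = w**2 - w - 6 is on the left; area = ∫[-4,1] (-(w**2 + 3*w - 4)) dw = 125/6.

125/6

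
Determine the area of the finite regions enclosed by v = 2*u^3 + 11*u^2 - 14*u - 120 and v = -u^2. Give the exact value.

Set the curves equal: 2*u^3 + 11*u^2 - 14*u - 120 = -u^2, so 2*u^3 + 12*u^2 - 14*u - 120 = 0, which factors as 2*(u - 3)*(u + 4)*(u + 5) = 0. The curves meet at u = -5, -4, 3.
On [-5, -4], v = 2*u^3 + 11*u^2 - 14*u - 120 is on top; that piece has area ∫[-5,-4] (2*u^3 + 12*u^2 - 14*u - 120) du = 5/2.
On [-4, 3], v = -u^2 is on top; that piece has area ∫[-4,3] (-(2*u^3 + 12*u^2 - 14*u - 120)) du = 1029/2.
Total enclosed area = 5/2 + 1029/2 = 517.

517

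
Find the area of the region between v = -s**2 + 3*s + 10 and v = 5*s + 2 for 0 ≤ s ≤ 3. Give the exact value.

38/3

The difference (-s**2 + 3*s + 10) - (5*s + 2) = -s**2 - 2*s + 8 changes sign at s = 2 inside [0, 3], so split the integral there.
∫[0,2] (-s**2 - 2*s + 8) ds = 28/3.
∫[2,3] (-s**2 - 2*s + 8) ds = -10/3; the area of that piece is 10/3.
Total area = 28/3 + 10/3 = 38/3.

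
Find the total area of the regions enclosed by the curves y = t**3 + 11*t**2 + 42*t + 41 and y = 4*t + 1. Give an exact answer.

37/12

Set the curves equal: t**3 + 11*t**2 + 42*t + 41 = 4*t + 1, so t**3 + 11*t**2 + 38*t + 40 = 0, which factors as (t + 2)*(t + 4)*(t + 5) = 0. The curves meet at t = -5, -4, -2.
On [-5, -4], y = t**3 + 11*t**2 + 42*t + 41 is on top; that piece has area ∫[-5,-4] (t**3 + 11*t**2 + 38*t + 40) dt = 5/12.
On [-4, -2], y = 4*t + 1 is on top; that piece has area ∫[-4,-2] (-(t**3 + 11*t**2 + 38*t + 40)) dt = 8/3.
Total enclosed area = 5/12 + 8/3 = 37/12.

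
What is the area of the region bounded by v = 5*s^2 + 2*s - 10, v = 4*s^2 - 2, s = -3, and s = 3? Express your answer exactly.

The difference (5*s^2 + 2*s - 10) - (4*s^2 - 2) = s^2 + 2*s - 8 changes sign at s = 2 inside [-3, 3], so split the integral there.
∫[-3,2] (s^2 + 2*s - 8) ds = -100/3; the area of that piece is 100/3.
∫[2,3] (s^2 + 2*s - 8) ds = 10/3.
Total area = 100/3 + 10/3 = 110/3.

110/3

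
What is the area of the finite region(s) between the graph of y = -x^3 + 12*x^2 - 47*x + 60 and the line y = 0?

1/2

The curve meets the x-axis where -x^3 + 12*x^2 - 47*x + 60 = 0, i.e. -(x - 5)*(x - 4)*(x - 3) = 0, at x = 3, 4, 5.
On [3, 4] the curve lies below the axis; ∫[3,4] (-x^3 + 12*x^2 - 47*x + 60) dx = -1/4, giving area 1/4.
On [4, 5] the curve lies above the axis; ∫[4,5] (-x^3 + 12*x^2 - 47*x + 60) dx = 1/4, giving area 1/4.
Total area = 1/4 + 1/4 = 1/2.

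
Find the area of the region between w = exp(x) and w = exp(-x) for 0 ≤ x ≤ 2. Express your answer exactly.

-2 + exp(-2) + exp(2)

On [0, 2], (exp(x)) - (exp(-x)) = exp(x) - exp(-x) is ≥ 0 throughout, so the area is a single integral of |exp(x) - exp(-x)|.
∫[0,2] (exp(x) - exp(-x)) dx = -2 + exp(-2) + exp(2).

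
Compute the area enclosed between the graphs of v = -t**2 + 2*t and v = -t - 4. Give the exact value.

Set the curves equal: -t**2 + 2*t = -t - 4, so -t**2 + 3*t + 4 = 0, which factors as -(t - 4)*(t + 1) = 0. The curves meet at t = -1, 4.
On [-1, 4], v = -t**2 + 2*t is on top; that piece has area ∫[-1,4] (-t**2 + 3*t + 4) dt = 125/6.

125/6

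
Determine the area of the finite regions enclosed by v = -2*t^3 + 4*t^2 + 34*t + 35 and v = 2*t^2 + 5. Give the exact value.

Set the curves equal: -2*t^3 + 4*t^2 + 34*t + 35 = 2*t^2 + 5, so -2*t^3 + 2*t^2 + 34*t + 30 = 0, which factors as -2*(t - 5)*(t + 1)*(t + 3) = 0. The curves meet at t = -3, -1, 5.
On [-3, -1], v = 2*t^2 + 5 is on top; that piece has area ∫[-3,-1] (-(-2*t^3 + 2*t^2 + 34*t + 30)) dt = 56/3.
On [-1, 5], v = -2*t^3 + 4*t^2 + 34*t + 35 is on top; that piece has area ∫[-1,5] (-2*t^3 + 2*t^2 + 34*t + 30) dt = 360.
Total enclosed area = 56/3 + 360 = 1136/3.

1136/3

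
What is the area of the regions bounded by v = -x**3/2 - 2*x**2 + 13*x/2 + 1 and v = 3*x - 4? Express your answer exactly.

Set the curves equal: -x**3/2 - 2*x**2 + 13*x/2 + 1 = 3*x - 4, so -x**3/2 - 2*x**2 + 7*x/2 + 5 = 0, which factors as -(x - 2)*(x + 1)*(x + 5)/2 = 0. The curves meet at x = -5, -1, 2.
On [-5, -1], v = 3*x - 4 is on top; that piece has area ∫[-5,-1] (-(-x**3/2 - 2*x**2 + 7*x/2 + 5)) dx = 80/3.
On [-1, 2], v = -x**3/2 - 2*x**2 + 13*x/2 + 1 is on top; that piece has area ∫[-1,2] (-x**3/2 - 2*x**2 + 7*x/2 + 5) dx = 99/8.
Total enclosed area = 80/3 + 99/8 = 937/24.

937/24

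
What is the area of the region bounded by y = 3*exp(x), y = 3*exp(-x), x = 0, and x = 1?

On [0, 1], (3*exp(x)) - (3*exp(-x)) = 3*exp(x) - 3*exp(-x) is ≥ 0 throughout, so the area is a single integral of |3*exp(x) - 3*exp(-x)|.
∫[0,1] (3*exp(x) - 3*exp(-x)) dx = -6 + 3*exp(-1) + 3*exp(1).

-6 + 3*exp(-1) + 3*exp(1)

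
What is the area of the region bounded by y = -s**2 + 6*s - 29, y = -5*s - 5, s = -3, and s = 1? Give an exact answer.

On [-3, 1], (-s**2 + 6*s - 29) - (-5*s - 5) = -s**2 + 11*s - 24 is ≤ 0 throughout, so the area is a single integral of |-s**2 + 11*s - 24|.
∫[-3,1] (-s**2 + 11*s - 24) ds = -448/3; the area of that piece is 448/3.

448/3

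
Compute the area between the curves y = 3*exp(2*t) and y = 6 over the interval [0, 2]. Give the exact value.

-33/2 + 6*log(2) + 3*exp(4)/2

The difference (3*exp(2*t)) - (6) = 3*exp(2*t) - 6 changes sign at t = log(2)/2 inside [0, 2], so split the integral there.
∫[0,log(2)/2] (3*exp(2*t) - 6) dt = 3/2 - log(8); the area of that piece is -3/2 + log(8).
∫[log(2)/2,2] (3*exp(2*t) - 6) dt = -15 + 3*log(2) + 3*exp(4)/2.
Total area = (-3/2 + log(8)) + (-15 + 3*log(2) + 3*exp(4)/2) = -33/2 + 6*log(2) + 3*exp(4)/2.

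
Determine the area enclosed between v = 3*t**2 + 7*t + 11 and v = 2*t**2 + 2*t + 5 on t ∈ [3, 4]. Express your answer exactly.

215/6

On [3, 4], (3*t**2 + 7*t + 11) - (2*t**2 + 2*t + 5) = t**2 + 5*t + 6 is ≥ 0 throughout, so the area is a single integral of |t**2 + 5*t + 6|.
∫[3,4] (t**2 + 5*t + 6) dt = 215/6.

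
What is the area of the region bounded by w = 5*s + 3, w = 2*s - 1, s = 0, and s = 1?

On [0, 1], (5*s + 3) - (2*s - 1) = 3*s + 4 is ≥ 0 throughout, so the area is a single integral of |3*s + 4|.
∫[0,1] (3*s + 4) ds = 11/2.

11/2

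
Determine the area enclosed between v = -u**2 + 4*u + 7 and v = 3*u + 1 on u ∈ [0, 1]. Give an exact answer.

On [0, 1], (-u**2 + 4*u + 7) - (3*u + 1) = -u**2 + u + 6 is ≥ 0 throughout, so the area is a single integral of |-u**2 + u + 6|.
∫[0,1] (-u**2 + u + 6) du = 37/6.

37/6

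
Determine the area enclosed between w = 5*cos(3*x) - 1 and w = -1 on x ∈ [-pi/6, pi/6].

10/3

On [-pi/6, pi/6], (5*cos(3*x) - 1) - (-1) = 5*cos(3*x) is ≥ 0 throughout, so the area is a single integral of |5*cos(3*x)|.
∫[-pi/6,pi/6] (5*cos(3*x)) dx = 10/3.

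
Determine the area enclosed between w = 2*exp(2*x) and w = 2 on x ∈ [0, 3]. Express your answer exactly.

-7 + exp(6)

On [0, 3], (2*exp(2*x)) - (2) = 2*exp(2*x) - 2 is ≥ 0 throughout, so the area is a single integral of |2*exp(2*x) - 2|.
∫[0,3] (2*exp(2*x) - 2) dx = -7 + exp(6).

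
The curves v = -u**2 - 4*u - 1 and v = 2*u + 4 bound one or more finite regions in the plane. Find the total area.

32/3

Set the curves equal: -u**2 - 4*u - 1 = 2*u + 4, so -u**2 - 6*u - 5 = 0, which factors as -(u + 1)*(u + 5) = 0. The curves meet at u = -5, -1.
On [-5, -1], v = -u**2 - 4*u - 1 is on top; that piece has area ∫[-5,-1] (-u**2 - 6*u - 5) du = 32/3.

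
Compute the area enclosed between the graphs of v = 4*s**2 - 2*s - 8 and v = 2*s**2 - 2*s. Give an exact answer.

Set the curves equal: 4*s**2 - 2*s - 8 = 2*s**2 - 2*s, so 2*s**2 - 8 = 0, which factors as 2*(s - 2)*(s + 2) = 0. The curves meet at s = -2, 2.
On [-2, 2], v = 2*s**2 - 2*s is on top; that piece has area ∫[-2,2] (-(2*s**2 - 8)) ds = 64/3.

64/3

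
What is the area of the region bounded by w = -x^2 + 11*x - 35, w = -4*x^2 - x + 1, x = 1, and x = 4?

The difference (-x^2 + 11*x - 35) - (-4*x^2 - x + 1) = 3*x^2 + 12*x - 36 changes sign at x = 2 inside [1, 4], so split the integral there.
∫[1,2] (3*x^2 + 12*x - 36) dx = -11; the area of that piece is 11.
∫[2,4] (3*x^2 + 12*x - 36) dx = 56.
Total area = 11 + 56 = 67.

67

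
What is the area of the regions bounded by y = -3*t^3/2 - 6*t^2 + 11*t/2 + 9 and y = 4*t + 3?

Set the curves equal: -3*t^3/2 - 6*t^2 + 11*t/2 + 9 = 4*t + 3, so -3*t^3/2 - 6*t^2 + 3*t/2 + 6 = 0, which factors as -3*(t - 1)*(t + 1)*(t + 4)/2 = 0. The curves meet at t = -4, -1, 1.
On [-4, -1], y = 4*t + 3 is on top; that piece has area ∫[-4,-1] (-(-3*t^3/2 - 6*t^2 + 3*t/2 + 6)) dt = 189/8.
On [-1, 1], y = -3*t^3/2 - 6*t^2 + 11*t/2 + 9 is on top; that piece has area ∫[-1,1] (-3*t^3/2 - 6*t^2 + 3*t/2 + 6) dt = 8.
Total enclosed area = 189/8 + 8 = 253/8.

253/8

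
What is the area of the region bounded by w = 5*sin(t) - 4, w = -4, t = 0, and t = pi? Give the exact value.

10

On [0, pi], (5*sin(t) - 4) - (-4) = 5*sin(t) is ≥ 0 throughout, so the area is a single integral of |5*sin(t)|.
∫[0,pi] (5*sin(t)) dt = 10.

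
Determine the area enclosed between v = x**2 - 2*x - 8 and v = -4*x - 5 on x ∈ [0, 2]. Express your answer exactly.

The difference (x**2 - 2*x - 8) - (-4*x - 5) = x**2 + 2*x - 3 changes sign at x = 1 inside [0, 2], so split the integral there.
∫[0,1] (x**2 + 2*x - 3) dx = -5/3; the area of that piece is 5/3.
∫[1,2] (x**2 + 2*x - 3) dx = 7/3.
Total area = 5/3 + 7/3 = 4.

4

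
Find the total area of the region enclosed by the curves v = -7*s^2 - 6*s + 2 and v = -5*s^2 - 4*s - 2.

Set the curves equal: -7*s^2 - 6*s + 2 = -5*s^2 - 4*s - 2, so -2*s^2 - 2*s + 4 = 0, which factors as -2*(s - 1)*(s + 2) = 0. The curves meet at s = -2, 1.
On [-2, 1], v = -7*s^2 - 6*s + 2 is on top; that piece has area ∫[-2,1] (-2*s^2 - 2*s + 4) ds = 9.

9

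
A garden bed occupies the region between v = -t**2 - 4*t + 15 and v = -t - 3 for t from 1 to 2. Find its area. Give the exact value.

67/6

On [1, 2], (-t**2 - 4*t + 15) - (-t - 3) = -t**2 - 3*t + 18 is ≥ 0 throughout, so the area is a single integral of |-t**2 - 3*t + 18|.
∫[1,2] (-t**2 - 3*t + 18) dt = 67/6.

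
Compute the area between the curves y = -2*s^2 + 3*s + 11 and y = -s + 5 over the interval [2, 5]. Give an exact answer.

The difference (-2*s^2 + 3*s + 11) - (-s + 5) = -2*s^2 + 4*s + 6 changes sign at s = 3 inside [2, 5], so split the integral there.
∫[2,3] (-2*s^2 + 4*s + 6) ds = 10/3.
∫[3,5] (-2*s^2 + 4*s + 6) ds = -64/3; the area of that piece is 64/3.
Total area = 10/3 + 64/3 = 74/3.

74/3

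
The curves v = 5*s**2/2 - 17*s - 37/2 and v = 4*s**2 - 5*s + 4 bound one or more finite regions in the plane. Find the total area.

2

Set the curves equal: 5*s**2/2 - 17*s - 37/2 = 4*s**2 - 5*s + 4, so -3*s**2/2 - 12*s - 45/2 = 0, which factors as -3*(s + 3)*(s + 5)/2 = 0. The curves meet at s = -5, -3.
On [-5, -3], v = 5*s**2/2 - 17*s - 37/2 is on top; that piece has area ∫[-5,-3] (-3*s**2/2 - 12*s - 45/2) ds = 2.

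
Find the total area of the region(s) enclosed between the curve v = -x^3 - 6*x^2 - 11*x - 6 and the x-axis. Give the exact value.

The curve meets the x-axis where -x^3 - 6*x^2 - 11*x - 6 = 0, i.e. -(x + 1)*(x + 2)*(x + 3) = 0, at x = -3, -2, -1.
On [-3, -2] the curve lies below the axis; ∫[-3,-2] (-x^3 - 6*x^2 - 11*x - 6) dx = -1/4, giving area 1/4.
On [-2, -1] the curve lies above the axis; ∫[-2,-1] (-x^3 - 6*x^2 - 11*x - 6) dx = 1/4, giving area 1/4.
Total area = 1/4 + 1/4 = 1/2.

1/2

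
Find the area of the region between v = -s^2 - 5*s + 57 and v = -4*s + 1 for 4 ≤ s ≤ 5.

On [4, 5], (-s^2 - 5*s + 57) - (-4*s + 1) = -s^2 - s + 56 is ≥ 0 throughout, so the area is a single integral of |-s^2 - s + 56|.
∫[4,5] (-s^2 - s + 56) ds = 187/6.

187/6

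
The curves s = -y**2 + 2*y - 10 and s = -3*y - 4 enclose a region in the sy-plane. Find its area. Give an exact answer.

Both boundary curves give s as a function of y, so integrate with respect to y. Setting them equal: -y**2 + 5*y - 6 = 0, i.e. -(y - 3)*(y - 2) = 0, so they meet at y = 2, 3.
For y in [2, 3], s = -y**2 + 2*y - 10 is on the right; area = ∫[2,3] (-y**2 + 5*y - 6) dy = 1/6.

1/6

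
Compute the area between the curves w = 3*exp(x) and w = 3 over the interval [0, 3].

-12 + 3*exp(3)

On [0, 3], (3*exp(x)) - (3) = 3*exp(x) - 3 is ≥ 0 throughout, so the area is a single integral of |3*exp(x) - 3|.
∫[0,3] (3*exp(x) - 3) dx = -12 + 3*exp(3).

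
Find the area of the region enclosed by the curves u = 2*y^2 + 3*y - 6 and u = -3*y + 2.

Both boundary curves give u as a function of y, so integrate with respect to y. Setting them equal: 2*y^2 + 6*y - 8 = 0, i.e. 2*(y - 1)*(y + 4) = 0, so they meet at y = -4, 1.
For y in [-4, 1], u = 2*y^2 + 3*y - 6 is on the left; area = ∫[-4,1] (-(2*y^2 + 6*y - 8)) dy = 125/3.

125/3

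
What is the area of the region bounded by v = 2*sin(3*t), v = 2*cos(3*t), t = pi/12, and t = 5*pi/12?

On [pi/12, 5*pi/12], (2*sin(3*t)) - (2*cos(3*t)) = 2*sin(3*t) - 2*cos(3*t) is ≥ 0 throughout, so the area is a single integral of |2*sin(3*t) - 2*cos(3*t)|.
∫[pi/12,5*pi/12] (2*sin(3*t) - 2*cos(3*t)) dt = 4*sqrt(2)/3.

4*sqrt(2)/3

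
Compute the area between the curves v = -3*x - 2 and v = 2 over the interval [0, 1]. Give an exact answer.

On [0, 1], (-3*x - 2) - (2) = -3*x - 4 is ≤ 0 throughout, so the area is a single integral of |-3*x - 4|.
∫[0,1] (-3*x - 4) dx = -11/2; the area of that piece is 11/2.

11/2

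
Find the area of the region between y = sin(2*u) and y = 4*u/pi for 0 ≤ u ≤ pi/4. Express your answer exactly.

1/2 - pi/8

On [0, pi/4], (sin(2*u)) - (4*u/pi) = -4*u/pi + sin(2*u) is ≥ 0 throughout, so the area is a single integral of |-4*u/pi + sin(2*u)|.
∫[0,pi/4] (-4*u/pi + sin(2*u)) du = 1/2 - pi/8.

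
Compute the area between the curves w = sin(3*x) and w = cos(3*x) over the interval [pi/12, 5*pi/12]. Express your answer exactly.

2*sqrt(2)/3

On [pi/12, 5*pi/12], (sin(3*x)) - (cos(3*x)) = sin(3*x) - cos(3*x) is ≥ 0 throughout, so the area is a single integral of |sin(3*x) - cos(3*x)|.
∫[pi/12,5*pi/12] (sin(3*x) - cos(3*x)) dx = 2*sqrt(2)/3.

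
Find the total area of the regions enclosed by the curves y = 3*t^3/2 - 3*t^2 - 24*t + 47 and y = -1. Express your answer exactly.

Set the curves equal: 3*t^3/2 - 3*t^2 - 24*t + 47 = -1, so 3*t^3/2 - 3*t^2 - 24*t + 48 = 0, which factors as 3*(t - 4)*(t - 2)*(t + 4)/2 = 0. The curves meet at t = -4, 2, 4.
On [-4, 2], y = 3*t^3/2 - 3*t^2 - 24*t + 47 is on top; that piece has area ∫[-4,2] (3*t^3/2 - 3*t^2 - 24*t + 48) dt = 270.
On [2, 4], y = -1 is on top; that piece has area ∫[2,4] (-(3*t^3/2 - 3*t^2 - 24*t + 48)) dt = 14.
Total enclosed area = 270 + 14 = 284.

284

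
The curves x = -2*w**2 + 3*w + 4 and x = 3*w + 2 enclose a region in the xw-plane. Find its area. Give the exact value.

Both boundary curves give x as a function of w, so integrate with respect to w. Setting them equal: -2*w**2 + 2 = 0, i.e. -2*(w - 1)*(w + 1) = 0, so they meet at w = -1, 1.
For w in [-1, 1], x = -2*w**2 + 3*w + 4 is on the right; area = ∫[-1,1] (-2*w**2 + 2) dw = 8/3.

8/3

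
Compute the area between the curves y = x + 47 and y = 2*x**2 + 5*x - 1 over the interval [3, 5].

The difference (x + 47) - (2*x**2 + 5*x - 1) = -2*x**2 - 4*x + 48 changes sign at x = 4 inside [3, 5], so split the integral there.
∫[3,4] (-2*x**2 - 4*x + 48) dx = 28/3.
∫[4,5] (-2*x**2 - 4*x + 48) dx = -32/3; the area of that piece is 32/3.
Total area = 28/3 + 32/3 = 20.

20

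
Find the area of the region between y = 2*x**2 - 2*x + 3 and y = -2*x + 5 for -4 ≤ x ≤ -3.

68/3

On [-4, -3], (2*x**2 - 2*x + 3) - (-2*x + 5) = 2*x**2 - 2 is ≥ 0 throughout, so the area is a single integral of |2*x**2 - 2|.
∫[-4,-3] (2*x**2 - 2) dx = 68/3.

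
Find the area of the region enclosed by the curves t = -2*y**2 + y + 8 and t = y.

Both boundary curves give t as a function of y, so integrate with respect to y. Setting them equal: -2*y**2 + 8 = 0, i.e. -2*(y - 2)*(y + 2) = 0, so they meet at y = -2, 2.
For y in [-2, 2], t = -2*y**2 + y + 8 is on the right; area = ∫[-2,2] (-2*y**2 + 8) dy = 64/3.

64/3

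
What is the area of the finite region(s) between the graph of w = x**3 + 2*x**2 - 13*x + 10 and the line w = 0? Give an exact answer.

1741/12

The curve meets the x-axis where x**3 + 2*x**2 - 13*x + 10 = 0, i.e. (x - 2)*(x - 1)*(x + 5) = 0, at x = -5, 1, 2.
On [-5, 1] the curve lies above the axis; ∫[-5,1] (x**3 + 2*x**2 - 13*x + 10) dx = 144, giving area 144.
On [1, 2] the curve lies below the axis; ∫[1,2] (x**3 + 2*x**2 - 13*x + 10) dx = -13/12, giving area 13/12.
Total area = 144 + 13/12 = 1741/12.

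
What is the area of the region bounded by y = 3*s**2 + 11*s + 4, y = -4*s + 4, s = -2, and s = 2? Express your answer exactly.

60

The difference (3*s**2 + 11*s + 4) - (-4*s + 4) = 3*s**2 + 15*s changes sign at s = 0 inside [-2, 2], so split the integral there.
∫[-2,0] (3*s**2 + 15*s) ds = -22; the area of that piece is 22.
∫[0,2] (3*s**2 + 15*s) ds = 38.
Total area = 22 + 38 = 60.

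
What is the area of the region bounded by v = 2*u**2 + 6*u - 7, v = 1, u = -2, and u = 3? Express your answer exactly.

The difference (2*u**2 + 6*u - 7) - (1) = 2*u**2 + 6*u - 8 changes sign at u = 1 inside [-2, 3], so split the integral there.
∫[-2,1] (2*u**2 + 6*u - 8) du = -27; the area of that piece is 27.
∫[1,3] (2*u**2 + 6*u - 8) du = 76/3.
Total area = 27 + 76/3 = 157/3.

157/3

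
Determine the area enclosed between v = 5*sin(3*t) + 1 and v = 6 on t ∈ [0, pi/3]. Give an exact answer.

On [0, pi/3], (5*sin(3*t) + 1) - (6) = 5*sin(3*t) - 5 is ≤ 0 throughout, so the area is a single integral of |5*sin(3*t) - 5|.
∫[0,pi/3] (5*sin(3*t) - 5) dt = 10/3 - 5*pi/3; the area of that piece is -10/3 + 5*pi/3.

-10/3 + 5*pi/3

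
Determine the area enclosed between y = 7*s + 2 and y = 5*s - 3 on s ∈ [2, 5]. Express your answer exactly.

36

On [2, 5], (7*s + 2) - (5*s - 3) = 2*s + 5 is ≥ 0 throughout, so the area is a single integral of |2*s + 5|.
∫[2,5] (2*s + 5) ds = 36.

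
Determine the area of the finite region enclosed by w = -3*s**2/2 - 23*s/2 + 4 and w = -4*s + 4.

Set the curves equal: -3*s**2/2 - 23*s/2 + 4 = -4*s + 4, so -3*s**2/2 - 15*s/2 = 0, which factors as -3*s*(s + 5)/2 = 0. The curves meet at s = -5, 0.
On [-5, 0], w = -3*s**2/2 - 23*s/2 + 4 is on top; that piece has area ∫[-5,0] (-3*s**2/2 - 15*s/2) ds = 125/4.

125/4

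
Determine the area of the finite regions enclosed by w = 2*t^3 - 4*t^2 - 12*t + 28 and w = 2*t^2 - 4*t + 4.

131/2

Set the curves equal: 2*t^3 - 4*t^2 - 12*t + 28 = 2*t^2 - 4*t + 4, so 2*t^3 - 6*t^2 - 8*t + 24 = 0, which factors as 2*(t - 3)*(t - 2)*(t + 2) = 0. The curves meet at t = -2, 2, 3.
On [-2, 2], w = 2*t^3 - 4*t^2 - 12*t + 28 is on top; that piece has area ∫[-2,2] (2*t^3 - 6*t^2 - 8*t + 24) dt = 64.
On [2, 3], w = 2*t^2 - 4*t + 4 is on top; that piece has area ∫[2,3] (-(2*t^3 - 6*t^2 - 8*t + 24)) dt = 3/2.
Total enclosed area = 64 + 3/2 = 131/2.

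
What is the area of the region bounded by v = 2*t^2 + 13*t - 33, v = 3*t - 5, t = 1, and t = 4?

149/3

The difference (2*t^2 + 13*t - 33) - (3*t - 5) = 2*t^2 + 10*t - 28 changes sign at t = 2 inside [1, 4], so split the integral there.
∫[1,2] (2*t^2 + 10*t - 28) dt = -25/3; the area of that piece is 25/3.
∫[2,4] (2*t^2 + 10*t - 28) dt = 124/3.
Total area = 25/3 + 124/3 = 149/3.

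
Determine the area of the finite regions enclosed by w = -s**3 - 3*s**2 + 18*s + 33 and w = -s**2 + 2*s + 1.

568/3

Set the curves equal: -s**3 - 3*s**2 + 18*s + 33 = -s**2 + 2*s + 1, so -s**3 - 2*s**2 + 16*s + 32 = 0, which factors as -(s - 4)*(s + 2)*(s + 4) = 0. The curves meet at s = -4, -2, 4.
On [-4, -2], w = -s**2 + 2*s + 1 is on top; that piece has area ∫[-4,-2] (-(-s**3 - 2*s**2 + 16*s + 32)) ds = 28/3.
On [-2, 4], w = -s**3 - 3*s**2 + 18*s + 33 is on top; that piece has area ∫[-2,4] (-s**3 - 2*s**2 + 16*s + 32) ds = 180.
Total enclosed area = 28/3 + 180 = 568/3.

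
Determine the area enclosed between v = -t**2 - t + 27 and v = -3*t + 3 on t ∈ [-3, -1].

94/3

On [-3, -1], (-t**2 - t + 27) - (-3*t + 3) = -t**2 + 2*t + 24 is ≥ 0 throughout, so the area is a single integral of |-t**2 + 2*t + 24|.
∫[-3,-1] (-t**2 + 2*t + 24) dt = 94/3.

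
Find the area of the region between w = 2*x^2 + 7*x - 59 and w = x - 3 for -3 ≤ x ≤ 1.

On [-3, 1], (2*x^2 + 7*x - 59) - (x - 3) = 2*x^2 + 6*x - 56 is ≤ 0 throughout, so the area is a single integral of |2*x^2 + 6*x - 56|.
∫[-3,1] (2*x^2 + 6*x - 56) dx = -688/3; the area of that piece is 688/3.

688/3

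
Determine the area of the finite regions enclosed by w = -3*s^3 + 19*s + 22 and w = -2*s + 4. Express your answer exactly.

Set the curves equal: -3*s^3 + 19*s + 22 = -2*s + 4, so -3*s^3 + 21*s + 18 = 0, which factors as -3*(s - 3)*(s + 1)*(s + 2) = 0. The curves meet at s = -2, -1, 3.
On [-2, -1], w = -2*s + 4 is on top; that piece has area ∫[-2,-1] (-(-3*s^3 + 21*s + 18)) ds = 9/4.
On [-1, 3], w = -3*s^3 + 19*s + 22 is on top; that piece has area ∫[-1,3] (-3*s^3 + 21*s + 18) ds = 96.
Total enclosed area = 9/4 + 96 = 393/4.

393/4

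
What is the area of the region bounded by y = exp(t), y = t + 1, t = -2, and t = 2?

-4 - exp(-2) + exp(2)

On [-2, 2], (exp(t)) - (t + 1) = -t + exp(t) - 1 is ≥ 0 throughout, so the area is a single integral of |-t + exp(t) - 1|.
∫[-2,2] (-t + exp(t) - 1) dt = -4 - exp(-2) + exp(2).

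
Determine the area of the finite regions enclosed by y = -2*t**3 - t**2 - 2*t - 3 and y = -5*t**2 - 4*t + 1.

Set the curves equal: -2*t**3 - t**2 - 2*t - 3 = -5*t**2 - 4*t + 1, so -2*t**3 + 4*t**2 + 2*t - 4 = 0, which factors as -2*(t - 2)*(t - 1)*(t + 1) = 0. The curves meet at t = -1, 1, 2.
On [-1, 1], y = -5*t**2 - 4*t + 1 is on top; that piece has area ∫[-1,1] (-(-2*t**3 + 4*t**2 + 2*t - 4)) dt = 16/3.
On [1, 2], y = -2*t**3 - t**2 - 2*t - 3 is on top; that piece has area ∫[1,2] (-2*t**3 + 4*t**2 + 2*t - 4) dt = 5/6.
Total enclosed area = 16/3 + 5/6 = 37/6.

37/6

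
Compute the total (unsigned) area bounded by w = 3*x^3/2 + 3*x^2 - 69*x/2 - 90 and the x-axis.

5137/8

The curve meets the x-axis where 3*x^3/2 + 3*x^2 - 69*x/2 - 90 = 0, i.e. 3*(x - 5)*(x + 3)*(x + 4)/2 = 0, at x = -4, -3, 5.
On [-4, -3] the curve lies above the axis; ∫[-4,-3] (3*x^3/2 + 3*x^2 - 69*x/2 - 90) dx = 17/8, giving area 17/8.
On [-3, 5] the curve lies below the axis; ∫[-3,5] (3*x^3/2 + 3*x^2 - 69*x/2 - 90) dx = -640, giving area 640.
Total area = 17/8 + 640 = 5137/8.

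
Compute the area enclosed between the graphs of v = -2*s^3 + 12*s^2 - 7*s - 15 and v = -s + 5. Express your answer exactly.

Set the curves equal: -2*s^3 + 12*s^2 - 7*s - 15 = -s + 5, so -2*s^3 + 12*s^2 - 6*s - 20 = 0, which factors as -2*(s - 5)*(s - 2)*(s + 1) = 0. The curves meet at s = -1, 2, 5.
On [-1, 2], v = -s + 5 is on top; that piece has area ∫[-1,2] (-(-2*s^3 + 12*s^2 - 6*s - 20)) ds = 81/2.
On [2, 5], v = -2*s^3 + 12*s^2 - 7*s - 15 is on top; that piece has area ∫[2,5] (-2*s^3 + 12*s^2 - 6*s - 20) ds = 81/2.
Total enclosed area = 81/2 + 81/2 = 81.

81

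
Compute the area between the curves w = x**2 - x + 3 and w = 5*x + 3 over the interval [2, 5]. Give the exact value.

24

On [2, 5], (x**2 - x + 3) - (5*x + 3) = x**2 - 6*x is ≤ 0 throughout, so the area is a single integral of |x**2 - 6*x|.
∫[2,5] (x**2 - 6*x) dx = -24; the area of that piece is 24.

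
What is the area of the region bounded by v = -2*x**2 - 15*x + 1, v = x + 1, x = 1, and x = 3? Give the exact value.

On [1, 3], (-2*x**2 - 15*x + 1) - (x + 1) = -2*x**2 - 16*x is ≤ 0 throughout, so the area is a single integral of |-2*x**2 - 16*x|.
∫[1,3] (-2*x**2 - 16*x) dx = -244/3; the area of that piece is 244/3.

244/3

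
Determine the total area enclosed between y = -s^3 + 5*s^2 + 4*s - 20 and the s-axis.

937/12

The curve meets the s-axis where -s^3 + 5*s^2 + 4*s - 20 = 0, i.e. -(s - 5)*(s - 2)*(s + 2) = 0, at s = -2, 2, 5.
On [-2, 2] the curve lies below the axis; ∫[-2,2] (-s^3 + 5*s^2 + 4*s - 20) ds = -160/3, giving area 160/3.
On [2, 5] the curve lies above the axis; ∫[2,5] (-s^3 + 5*s^2 + 4*s - 20) ds = 99/4, giving area 99/4.
Total area = 160/3 + 99/4 = 937/12.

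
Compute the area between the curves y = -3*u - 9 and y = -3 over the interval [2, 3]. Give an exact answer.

On [2, 3], (-3*u - 9) - (-3) = -3*u - 6 is ≤ 0 throughout, so the area is a single integral of |-3*u - 6|.
∫[2,3] (-3*u - 6) du = -27/2; the area of that piece is 27/2.

27/2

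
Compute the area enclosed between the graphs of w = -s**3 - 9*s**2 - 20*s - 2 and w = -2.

131/4

Set the curves equal: -s**3 - 9*s**2 - 20*s - 2 = -2, so -s**3 - 9*s**2 - 20*s = 0, which factors as -s*(s + 4)*(s + 5) = 0. The curves meet at s = -5, -4, 0.
On [-5, -4], w = -2 is on top; that piece has area ∫[-5,-4] (-(-s**3 - 9*s**2 - 20*s)) ds = 3/4.
On [-4, 0], w = -s**3 - 9*s**2 - 20*s - 2 is on top; that piece has area ∫[-4,0] (-s**3 - 9*s**2 - 20*s) ds = 32.
Total enclosed area = 3/4 + 32 = 131/4.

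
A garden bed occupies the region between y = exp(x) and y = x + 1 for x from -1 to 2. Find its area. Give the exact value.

On [-1, 2], (exp(x)) - (x + 1) = -x + exp(x) - 1 is ≥ 0 throughout, so the area is a single integral of |-x + exp(x) - 1|.
∫[-1,2] (-x + exp(x) - 1) dx = -9/2 - exp(-1) + exp(2).

-9/2 - exp(-1) + exp(2)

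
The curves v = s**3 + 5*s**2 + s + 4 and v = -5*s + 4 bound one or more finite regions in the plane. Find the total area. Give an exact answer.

37/12

Set the curves equal: s**3 + 5*s**2 + s + 4 = -5*s + 4, so s**3 + 5*s**2 + 6*s = 0, which factors as s*(s + 2)*(s + 3) = 0. The curves meet at s = -3, -2, 0.
On [-3, -2], v = s**3 + 5*s**2 + s + 4 is on top; that piece has area ∫[-3,-2] (s**3 + 5*s**2 + 6*s) ds = 5/12.
On [-2, 0], v = -5*s + 4 is on top; that piece has area ∫[-2,0] (-(s**3 + 5*s**2 + 6*s)) ds = 8/3.
Total enclosed area = 5/12 + 8/3 = 37/12.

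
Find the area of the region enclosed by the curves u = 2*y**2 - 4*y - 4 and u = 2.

64/3

Both boundary curves give u as a function of y, so integrate with respect to y. Setting them equal: 2*y**2 - 4*y - 6 = 0, i.e. 2*(y - 3)*(y + 1) = 0, so they meet at y = -1, 3.
For y in [-1, 3], u = 2*y**2 - 4*y - 4 is on the left; area = ∫[-1,3] (-(2*y**2 - 4*y - 6)) dy = 64/3.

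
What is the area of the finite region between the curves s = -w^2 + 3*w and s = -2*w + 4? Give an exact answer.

9/2

Both boundary curves give s as a function of w, so integrate with respect to w. Setting them equal: -w^2 + 5*w - 4 = 0, i.e. -(w - 4)*(w - 1) = 0, so they meet at w = 1, 4.
For w in [1, 4], s = -w^2 + 3*w is on the right; area = ∫[1,4] (-w^2 + 5*w - 4) dw = 9/2.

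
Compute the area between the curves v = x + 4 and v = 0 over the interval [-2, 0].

On [-2, 0], (x + 4) - (0) = x + 4 is ≥ 0 throughout, so the area is a single integral of |x + 4|.
∫[-2,0] (x + 4) dx = 6.

6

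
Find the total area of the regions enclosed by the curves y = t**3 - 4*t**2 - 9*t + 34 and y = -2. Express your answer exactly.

Set the curves equal: t**3 - 4*t**2 - 9*t + 34 = -2, so t**3 - 4*t**2 - 9*t + 36 = 0, which factors as (t - 4)*(t - 3)*(t + 3) = 0. The curves meet at t = -3, 3, 4.
On [-3, 3], y = t**3 - 4*t**2 - 9*t + 34 is on top; that piece has area ∫[-3,3] (t**3 - 4*t**2 - 9*t + 36) dt = 144.
On [3, 4], y = -2 is on top; that piece has area ∫[3,4] (-(t**3 - 4*t**2 - 9*t + 36)) dt = 13/12.
Total enclosed area = 144 + 13/12 = 1741/12.

1741/12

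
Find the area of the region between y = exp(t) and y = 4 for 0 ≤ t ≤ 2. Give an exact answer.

The difference (exp(t)) - (4) = exp(t) - 4 changes sign at t = log(4) inside [0, 2], so split the integral there.
∫[0,log(4)] (exp(t) - 4) dt = 3 - log(256); the area of that piece is -3 + log(256).
∫[log(4),2] (exp(t) - 4) dt = -12 + 8*log(2) + exp(2).
Total area = (-3 + log(256)) + (-12 + 8*log(2) + exp(2)) = -15 + exp(2) + 16*log(2).

-15 + exp(2) + 16*log(2)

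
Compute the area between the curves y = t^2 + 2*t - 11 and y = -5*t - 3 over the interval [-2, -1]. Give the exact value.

On [-2, -1], (t^2 + 2*t - 11) - (-5*t - 3) = t^2 + 7*t - 8 is ≤ 0 throughout, so the area is a single integral of |t^2 + 7*t - 8|.
∫[-2,-1] (t^2 + 7*t - 8) dt = -97/6; the area of that piece is 97/6.

97/6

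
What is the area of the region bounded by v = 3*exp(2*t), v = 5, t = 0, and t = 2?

The difference (3*exp(2*t)) - (5) = 3*exp(2*t) - 5 changes sign at t = -log(3)/2 + log(5)/2 inside [0, 2], so split the integral there.
∫[0,-log(3)/2 + log(5)/2] (3*exp(2*t) - 5) dt = log(9*sqrt(15)/125) + 1; the area of that piece is -1 + log(25*sqrt(15)/27).
∫[-log(3)/2 + log(5)/2,2] (3*exp(2*t) - 5) dt = -25/2 - 5*log(3)/2 + 5*log(5)/2 + 3*exp(4)/2.
Total area = (-1 + log(25*sqrt(15)/27)) + (-25/2 - 5*log(3)/2 + 5*log(5)/2 + 3*exp(4)/2) = -27/2 - 11*log(3)/2 + log(15)/2 + 9*log(5)/2 + 3*exp(4)/2.

-27/2 - 11*log(3)/2 + log(15)/2 + 9*log(5)/2 + 3*exp(4)/2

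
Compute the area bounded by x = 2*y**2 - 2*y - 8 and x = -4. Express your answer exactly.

Both boundary curves give x as a function of y, so integrate with respect to y. Setting them equal: 2*y**2 - 2*y - 4 = 0, i.e. 2*(y - 2)*(y + 1) = 0, so they meet at y = -1, 2.
For y in [-1, 2], x = 2*y**2 - 2*y - 8 is on the left; area = ∫[-1,2] (-(2*y**2 - 2*y - 4)) dy = 9.

9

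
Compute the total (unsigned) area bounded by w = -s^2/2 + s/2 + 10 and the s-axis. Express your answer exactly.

The curve meets the s-axis where -s^2/2 + s/2 + 10 = 0, i.e. -(s - 5)*(s + 4)/2 = 0, at s = -4, 5.
On [-4, 5] the curve lies above the axis; ∫[-4,5] (-s^2/2 + s/2 + 10) ds = 243/4, giving area 243/4.

243/4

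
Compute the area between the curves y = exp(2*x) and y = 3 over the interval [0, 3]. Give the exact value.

-23/2 + 3*log(3) + exp(6)/2

The difference (exp(2*x)) - (3) = exp(2*x) - 3 changes sign at x = log(3)/2 inside [0, 3], so split the integral there.
∫[0,log(3)/2] (exp(2*x) - 3) dx = 1 - 3*log(3)/2; the area of that piece is -1 + 3*log(3)/2.
∫[log(3)/2,3] (exp(2*x) - 3) dx = -21/2 + 3*log(3)/2 + exp(6)/2.
Total area = (-1 + 3*log(3)/2) + (-21/2 + 3*log(3)/2 + exp(6)/2) = -23/2 + 3*log(3) + exp(6)/2.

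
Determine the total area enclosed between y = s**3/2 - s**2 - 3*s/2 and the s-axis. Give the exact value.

71/12

The curve meets the s-axis where s**3/2 - s**2 - 3*s/2 = 0, i.e. s*(s - 3)*(s + 1)/2 = 0, at s = -1, 0, 3.
On [-1, 0] the curve lies above the axis; ∫[-1,0] (s**3/2 - s**2 - 3*s/2) ds = 7/24, giving area 7/24.
On [0, 3] the curve lies below the axis; ∫[0,3] (s**3/2 - s**2 - 3*s/2) ds = -45/8, giving area 45/8.
Total area = 7/24 + 45/8 = 71/12.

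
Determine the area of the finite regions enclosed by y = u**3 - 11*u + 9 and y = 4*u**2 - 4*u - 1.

Set the curves equal: u**3 - 11*u + 9 = 4*u**2 - 4*u - 1, so u**3 - 4*u**2 - 7*u + 10 = 0, which factors as (u - 5)*(u - 1)*(u + 2) = 0. The curves meet at u = -2, 1, 5.
On [-2, 1], y = u**3 - 11*u + 9 is on top; that piece has area ∫[-2,1] (u**3 - 4*u**2 - 7*u + 10) du = 99/4.
On [1, 5], y = 4*u**2 - 4*u - 1 is on top; that piece has area ∫[1,5] (-(u**3 - 4*u**2 - 7*u + 10)) du = 160/3.
Total enclosed area = 99/4 + 160/3 = 937/12.

937/12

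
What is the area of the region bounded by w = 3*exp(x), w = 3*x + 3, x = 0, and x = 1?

-15/2 + 3*exp(1)

On [0, 1], (3*exp(x)) - (3*x + 3) = -3*x + 3*exp(x) - 3 is ≥ 0 throughout, so the area is a single integral of |-3*x + 3*exp(x) - 3|.
∫[0,1] (-3*x + 3*exp(x) - 3) dx = -15/2 + 3*exp(1).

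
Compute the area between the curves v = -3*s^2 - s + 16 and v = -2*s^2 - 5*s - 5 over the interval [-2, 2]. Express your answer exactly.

On [-2, 2], (-3*s^2 - s + 16) - (-2*s^2 - 5*s - 5) = -s^2 + 4*s + 21 is ≥ 0 throughout, so the area is a single integral of |-s^2 + 4*s + 21|.
∫[-2,2] (-s^2 + 4*s + 21) ds = 236/3.

236/3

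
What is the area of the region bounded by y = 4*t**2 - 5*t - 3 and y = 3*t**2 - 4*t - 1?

Set the curves equal: 4*t**2 - 5*t - 3 = 3*t**2 - 4*t - 1, so t**2 - t - 2 = 0, which factors as (t - 2)*(t + 1) = 0. The curves meet at t = -1, 2.
On [-1, 2], y = 3*t**2 - 4*t - 1 is on top; that piece has area ∫[-1,2] (-(t**2 - t - 2)) dt = 9/2.

9/2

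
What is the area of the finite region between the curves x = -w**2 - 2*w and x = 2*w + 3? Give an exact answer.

4/3

Both boundary curves give x as a function of w, so integrate with respect to w. Setting them equal: -w**2 - 4*w - 3 = 0, i.e. -(w + 1)*(w + 3) = 0, so they meet at w = -3, -1.
For w in [-3, -1], x = -w**2 - 2*w is on the right; area = ∫[-3,-1] (-w**2 - 4*w - 3) dw = 4/3.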